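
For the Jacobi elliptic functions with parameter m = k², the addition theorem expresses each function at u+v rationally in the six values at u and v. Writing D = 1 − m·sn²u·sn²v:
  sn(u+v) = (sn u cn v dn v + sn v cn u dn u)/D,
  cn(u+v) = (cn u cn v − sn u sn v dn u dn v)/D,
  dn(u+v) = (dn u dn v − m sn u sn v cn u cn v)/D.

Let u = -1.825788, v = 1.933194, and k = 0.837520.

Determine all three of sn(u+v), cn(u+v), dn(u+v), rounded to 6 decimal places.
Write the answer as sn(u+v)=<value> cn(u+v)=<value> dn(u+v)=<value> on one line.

sn u = -0.990417420654471, cn u = 0.1381062376004236, dn u = 0.5585150342144084
sn v = 0.9968782389589613, cn v = 0.07895426961273239, dn v = 0.5503933760189516
m = k² = 0.7014397504
D = 1 − m·sn²u·sn²v = 0.3162282617958577
sn(u+v) = (sn u·cn v·dn v + sn v·cn u·dn u)/D = 0.03385412749613256/0.3162282617958577 = 0.1070559832441138
cn(u+v) = (cn u·cn v − sn u·sn v·dn u·dn v)/D = 0.3144108961373717/0.3162282617958577 = 0.994252994187916
dn(u+v) = (dn u·dn v − m·sn u·sn v·cn u·cn v)/D = 0.3149545873514523/0.3162282617958577 = 0.9959722940727303

sn(u+v)=0.107056 cn(u+v)=0.994253 dn(u+v)=0.995972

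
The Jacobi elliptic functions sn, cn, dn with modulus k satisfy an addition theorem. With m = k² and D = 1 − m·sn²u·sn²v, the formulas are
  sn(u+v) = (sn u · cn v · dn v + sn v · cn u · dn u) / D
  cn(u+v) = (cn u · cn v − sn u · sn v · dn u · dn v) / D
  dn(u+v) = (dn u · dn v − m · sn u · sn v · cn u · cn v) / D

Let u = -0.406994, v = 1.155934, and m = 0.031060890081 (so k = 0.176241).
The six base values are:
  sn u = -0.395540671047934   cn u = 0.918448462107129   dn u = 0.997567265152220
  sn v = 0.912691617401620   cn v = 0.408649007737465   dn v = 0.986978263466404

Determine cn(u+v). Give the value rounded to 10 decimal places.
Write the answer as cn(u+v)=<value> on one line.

cn(u+v)=0.7337321504

m = k² = 0.031060890081
D = 1 − m·sn²u·sn²v = 0.9959519645019284
cn(u+v) = (cn u·cn v − sn u·sn v·dn u·dn v)/D = 0.7307619766145948/0.9959519645019284 = 0.7337321504055127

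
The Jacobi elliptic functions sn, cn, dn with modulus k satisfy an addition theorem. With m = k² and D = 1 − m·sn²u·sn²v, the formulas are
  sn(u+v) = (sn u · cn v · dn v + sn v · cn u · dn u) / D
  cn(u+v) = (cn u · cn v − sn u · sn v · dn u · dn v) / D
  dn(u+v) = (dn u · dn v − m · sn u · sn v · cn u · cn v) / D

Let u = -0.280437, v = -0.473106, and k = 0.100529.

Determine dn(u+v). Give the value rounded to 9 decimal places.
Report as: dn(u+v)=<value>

dn(u+v)=0.997634782

sn u = -0.276740464838478, cn u = 0.9609446993042748, dn u = 0.9996129365891414
sn v = -0.4555015008920069, cn v = 0.8902350154229663, dn v = 0.9989510369431908
m = k² = 0.010106079841
D = 1 − m·sn²u·sn²v = 0.9998394139995217
dn(u+v) = (dn u·dn v − m·sn u·sn v·cn u·cn v)/D = 0.9974745758648085/0.9998394139995217 = 0.997634782044395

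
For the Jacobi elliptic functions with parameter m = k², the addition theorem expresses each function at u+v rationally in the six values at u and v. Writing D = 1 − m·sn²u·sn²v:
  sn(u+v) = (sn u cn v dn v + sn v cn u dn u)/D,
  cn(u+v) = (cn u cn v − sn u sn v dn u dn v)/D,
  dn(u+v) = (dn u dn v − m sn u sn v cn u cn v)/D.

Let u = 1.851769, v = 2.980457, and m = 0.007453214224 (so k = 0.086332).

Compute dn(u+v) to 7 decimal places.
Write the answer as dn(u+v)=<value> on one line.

sn u = 0.9618742712338365, cn u = -0.2734920224400997, dn u = 0.9965461707549642
sn v = 0.1662330310864652, cn v = -0.9860864969036977, dn v = 0.9998970157952998
m = k² = 0.007453214224
D = 1 − m·sn²u·sn²v = 0.9998094474047342
dn(u+v) = (dn u·dn v − m·sn u·sn v·cn u·cn v)/D = 0.9961221473921184/0.9998094474047342 = 0.9963119972288848

dn(u+v)=0.9963120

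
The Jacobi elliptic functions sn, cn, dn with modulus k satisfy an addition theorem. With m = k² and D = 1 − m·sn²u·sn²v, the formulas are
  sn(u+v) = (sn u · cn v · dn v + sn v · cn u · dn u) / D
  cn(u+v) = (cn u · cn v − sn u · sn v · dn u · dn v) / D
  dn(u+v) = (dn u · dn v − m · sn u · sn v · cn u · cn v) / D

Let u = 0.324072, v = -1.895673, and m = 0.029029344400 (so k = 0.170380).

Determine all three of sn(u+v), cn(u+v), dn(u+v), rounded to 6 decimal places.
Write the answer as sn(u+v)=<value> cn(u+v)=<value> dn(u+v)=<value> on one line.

sn u = 0.3182763949307936, cn u = 0.9479979622498444, dn u = 0.9985285831526053
sn v = -0.9526837607197521, cn v = -0.3039632412987961, dn v = 0.9867384571131546
m = k² = 0.0290293444
D = 1 − m·sn²u·sn²v = 0.9973310304867218
sn(u+v) = (sn u·cn v·dn v + sn v·cn u·dn u)/D = -0.9972747107101412/0.9973310304867218 = -0.9999435295053909
cn(u+v) = (cn u·cn v − sn u·sn v·dn u·dn v)/D = 0.01059885605669702/0.9973310304867218 = 0.01062721978230691
dn(u+v) = (dn u·dn v − m·sn u·sn v·cn u·cn v)/D = 0.9827501468265878/0.9973310304867218 = 0.9853800962625035

sn(u+v)=-0.999944 cn(u+v)=0.010627 dn(u+v)=0.985380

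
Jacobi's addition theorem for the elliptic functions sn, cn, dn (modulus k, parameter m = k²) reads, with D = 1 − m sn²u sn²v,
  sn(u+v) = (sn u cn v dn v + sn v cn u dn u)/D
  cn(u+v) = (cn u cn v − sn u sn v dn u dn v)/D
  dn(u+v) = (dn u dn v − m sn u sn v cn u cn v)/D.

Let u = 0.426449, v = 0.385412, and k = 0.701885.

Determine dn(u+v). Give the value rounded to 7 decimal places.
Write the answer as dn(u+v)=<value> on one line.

sn u = 0.4080638525985689, cn u = 0.9129533899397129, dn u = 0.9581059855263966
sn v = 0.3717224031211275, cn v = 0.9283439314272777, dn v = 0.9653641082211589
m = k² = 0.492642553225
D = 1 − m·sn²u·sn²v = 0.9886648924378028
dn(u+v) = (dn u·dn v − m·sn u·sn v·cn u·cn v)/D = 0.8615872214987187/0.9886648924378028 = 0.8714653752640675

dn(u+v)=0.8714654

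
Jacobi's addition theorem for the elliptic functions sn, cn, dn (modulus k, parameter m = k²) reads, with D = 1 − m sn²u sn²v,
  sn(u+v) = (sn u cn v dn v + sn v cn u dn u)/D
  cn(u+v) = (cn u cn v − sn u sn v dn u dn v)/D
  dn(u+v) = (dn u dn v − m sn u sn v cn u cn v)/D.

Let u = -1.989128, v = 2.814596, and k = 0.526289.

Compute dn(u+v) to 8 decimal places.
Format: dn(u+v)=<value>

dn(u+v)=0.92555772

sn u = -0.9698424481968728, cn u = -0.2437326930789056, dn u = 0.8599267790362001
sn v = 0.5464026844664759, cn v = -0.837522600535549, dn v = 0.9577609071671221
m = k² = 0.276980111521
D = 1 − m·sn²u·sn²v = 0.9222184467627728
dn(u+v) = (dn u·dn v − m·sn u·sn v·cn u·cn v)/D = 0.8535663983425169/0.9222184467627728 = 0.9255577150281016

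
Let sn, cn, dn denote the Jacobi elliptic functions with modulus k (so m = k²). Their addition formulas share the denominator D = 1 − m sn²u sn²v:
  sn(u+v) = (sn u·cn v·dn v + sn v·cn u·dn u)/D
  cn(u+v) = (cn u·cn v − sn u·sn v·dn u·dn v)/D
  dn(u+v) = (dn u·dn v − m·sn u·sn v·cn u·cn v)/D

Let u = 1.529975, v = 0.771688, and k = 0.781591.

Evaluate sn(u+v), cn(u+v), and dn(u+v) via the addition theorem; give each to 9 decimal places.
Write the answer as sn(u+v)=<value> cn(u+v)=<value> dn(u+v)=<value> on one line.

sn u = 0.9626309170739823, cn u = 0.270816759993365, dn u = 0.6587251524722369
sn v = 0.6673007834365446, cn v = 0.7447883353174739, dn v = 0.8532168773998229
m = k² = 0.610884491281
D = 1 − m·sn²u·sn²v = 0.7479295242892897
sn(u+v) = (sn u·cn v·dn v + sn v·cn u·dn u)/D = 0.7307615271495744/0.7479295242892897 = 0.9770459694634611
cn(u+v) = (cn u·cn v − sn u·sn v·dn u·dn v)/D = -0.1593303603888006/0.7479295242892897 = -0.2130285745039978
dn(u+v) = (dn u·dn v − m·sn u·sn v·cn u·cn v)/D = 0.4828857775401893/0.7479295242892897 = 0.6456300518408405

sn(u+v)=0.977045969 cn(u+v)=-0.213028575 dn(u+v)=0.645630052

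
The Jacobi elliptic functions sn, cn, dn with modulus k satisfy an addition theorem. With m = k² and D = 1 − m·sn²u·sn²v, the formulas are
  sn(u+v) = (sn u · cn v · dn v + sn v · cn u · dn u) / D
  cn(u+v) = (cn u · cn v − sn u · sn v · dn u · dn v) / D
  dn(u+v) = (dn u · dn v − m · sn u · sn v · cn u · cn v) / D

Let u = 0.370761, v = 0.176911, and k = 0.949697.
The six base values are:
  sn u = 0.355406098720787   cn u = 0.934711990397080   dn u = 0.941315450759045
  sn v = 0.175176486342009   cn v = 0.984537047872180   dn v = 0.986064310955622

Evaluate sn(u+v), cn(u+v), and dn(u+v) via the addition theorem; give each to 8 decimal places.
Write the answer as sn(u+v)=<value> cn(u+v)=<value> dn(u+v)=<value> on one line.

sn(u+v)=0.50091601 cn(u+v)=0.86549590 dn(u+v)=0.87959762

m = k² = 0.901924391809
D = 1 − m·sn²u·sn²v = 0.9965039993367992
sn(u+v) = (sn u·cn v·dn v + sn v·cn u·dn u)/D = 0.4991648075276378/0.9965039993367992 = 0.5009160102316154
cn(u+v) = (cn u·cn v − sn u·sn v·dn u·dn v)/D = 0.8624701244797595/0.9965039993367992 = 0.865495898715667
dn(u+v) = (dn u·dn v − m·sn u·sn v·cn u·cn v)/D = 0.8765225462419619/0.9965039993367992 = 0.8795976201051995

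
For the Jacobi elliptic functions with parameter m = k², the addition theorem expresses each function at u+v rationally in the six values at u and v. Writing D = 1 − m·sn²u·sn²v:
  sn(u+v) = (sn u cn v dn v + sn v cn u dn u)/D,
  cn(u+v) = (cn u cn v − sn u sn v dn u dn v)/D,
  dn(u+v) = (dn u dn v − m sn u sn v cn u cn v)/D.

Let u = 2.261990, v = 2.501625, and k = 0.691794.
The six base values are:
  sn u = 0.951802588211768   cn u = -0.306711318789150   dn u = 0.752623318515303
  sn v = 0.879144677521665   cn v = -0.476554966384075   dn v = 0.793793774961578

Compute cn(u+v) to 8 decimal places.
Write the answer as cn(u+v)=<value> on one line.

m = k² = 0.478578938436
D = 1 − m·sn²u·sn²v = 0.6649049232331387
cn(u+v) = (cn u·cn v − sn u·sn v·dn u·dn v)/D = -0.3537460806854626/0.6649049232331387 = -0.5320250585081425

cn(u+v)=-0.53202506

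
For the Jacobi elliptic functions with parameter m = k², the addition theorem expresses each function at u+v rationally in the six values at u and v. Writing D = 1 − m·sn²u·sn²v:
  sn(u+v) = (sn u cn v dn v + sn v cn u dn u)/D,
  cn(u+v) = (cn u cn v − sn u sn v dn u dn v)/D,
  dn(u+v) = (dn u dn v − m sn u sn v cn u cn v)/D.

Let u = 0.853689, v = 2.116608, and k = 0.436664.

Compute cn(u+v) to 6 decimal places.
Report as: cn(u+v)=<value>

sn u = 0.7424095808058421, cn u = 0.6699462771951896, dn u = 0.9459942041117553
sn v = 0.9138869193283553, cn v = -0.4059688395437859, dn v = 0.9169241544739527
m = k² = 0.190675448896
D = 1 − m·sn²u·sn²v = 0.9122258089521895
cn(u+v) = (cn u·cn v − sn u·sn v·dn u·dn v)/D = -0.8604928297258675/0.9122258089521895 = -0.9432892835100291

cn(u+v)=-0.943289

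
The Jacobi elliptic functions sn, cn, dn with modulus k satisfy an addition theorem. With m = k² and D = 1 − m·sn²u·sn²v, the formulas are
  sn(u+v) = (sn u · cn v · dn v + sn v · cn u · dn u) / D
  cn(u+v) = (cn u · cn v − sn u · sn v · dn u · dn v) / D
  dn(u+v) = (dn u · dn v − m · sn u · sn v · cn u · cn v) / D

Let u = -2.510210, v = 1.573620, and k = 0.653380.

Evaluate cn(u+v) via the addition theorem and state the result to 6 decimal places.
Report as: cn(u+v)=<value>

sn u = -0.8478948922631608, cn u = -0.5301643628857403, dn u = 0.8325182870657075
sn v = 0.9856796427177387, cn v = 0.1686287102833649, dn v = 0.7650058204922331
m = k² = 0.4269054244
D = 1 − m·sn²u·sn²v = 0.7018139750501105
cn(u+v) = (cn u·cn v − sn u·sn v·dn u·dn v)/D = 0.4428743847332488/0.7018139750501105 = 0.6310424136276667

cn(u+v)=0.631042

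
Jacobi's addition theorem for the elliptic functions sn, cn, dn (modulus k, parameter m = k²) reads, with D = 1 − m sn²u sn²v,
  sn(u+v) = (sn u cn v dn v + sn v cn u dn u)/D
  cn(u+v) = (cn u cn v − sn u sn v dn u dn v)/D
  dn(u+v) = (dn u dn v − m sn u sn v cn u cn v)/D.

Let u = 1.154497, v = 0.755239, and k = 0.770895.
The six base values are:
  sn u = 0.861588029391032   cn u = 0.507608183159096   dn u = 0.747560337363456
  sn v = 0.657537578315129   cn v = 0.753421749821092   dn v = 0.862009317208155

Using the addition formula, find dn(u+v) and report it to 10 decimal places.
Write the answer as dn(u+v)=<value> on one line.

dn(u+v)=0.6371771485

m = k² = 0.594279101025
D = 1 − m·sn²u·sn²v = 0.8092647661443781
dn(u+v) = (dn u·dn v − m·sn u·sn v·cn u·cn v)/D = 0.5156450160446823/0.8092647661443781 = 0.637177148464521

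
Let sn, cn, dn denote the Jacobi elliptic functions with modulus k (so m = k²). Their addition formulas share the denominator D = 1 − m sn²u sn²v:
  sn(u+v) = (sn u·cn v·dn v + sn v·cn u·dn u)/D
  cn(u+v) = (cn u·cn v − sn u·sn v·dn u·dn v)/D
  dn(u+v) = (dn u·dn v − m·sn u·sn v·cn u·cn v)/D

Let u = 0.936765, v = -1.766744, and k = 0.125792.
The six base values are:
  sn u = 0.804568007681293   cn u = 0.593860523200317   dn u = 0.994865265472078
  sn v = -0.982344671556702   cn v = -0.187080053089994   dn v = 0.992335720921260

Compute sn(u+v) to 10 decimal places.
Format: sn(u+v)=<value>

sn(u+v)=-0.7370305060

m = k² = 0.015823627264
D = 1 − m·sn²u·sn²v = 0.9901153942738041
sn(u+v) = (sn u·cn v·dn v + sn v·cn u·dn u)/D = -0.7297452499967652/0.9901153942738041 = -0.7370305059563221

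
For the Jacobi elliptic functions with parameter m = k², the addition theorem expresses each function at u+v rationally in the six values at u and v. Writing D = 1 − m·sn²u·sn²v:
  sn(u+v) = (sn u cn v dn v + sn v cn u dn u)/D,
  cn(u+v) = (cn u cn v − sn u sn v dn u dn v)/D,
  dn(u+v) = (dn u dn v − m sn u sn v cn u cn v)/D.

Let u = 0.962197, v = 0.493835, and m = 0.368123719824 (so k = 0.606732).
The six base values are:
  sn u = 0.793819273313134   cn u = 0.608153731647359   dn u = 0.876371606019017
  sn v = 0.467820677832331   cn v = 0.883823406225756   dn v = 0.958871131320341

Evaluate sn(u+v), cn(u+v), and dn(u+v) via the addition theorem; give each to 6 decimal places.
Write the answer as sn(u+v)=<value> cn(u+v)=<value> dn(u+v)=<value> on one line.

m = k² = 0.368123719824
D = 1 − m·sn²u·sn²v = 0.9492313158086704
sn(u+v) = (sn u·cn v·dn v + sn v·cn u·dn u)/D = 0.9220739630523074/0.9492313158086704 = 0.9713901634890468
cn(u+v) = (cn u·cn v − sn u·sn v·dn u·dn v)/D = 0.2254322460804395/0.9492313158086704 = 0.2374892634977902
dn(u+v) = (dn u·dn v − m·sn u·sn v·cn u·cn v)/D = 0.76684665810427/0.9492313158086704 = 0.8078606819360747

sn(u+v)=0.971390 cn(u+v)=0.237489 dn(u+v)=0.807861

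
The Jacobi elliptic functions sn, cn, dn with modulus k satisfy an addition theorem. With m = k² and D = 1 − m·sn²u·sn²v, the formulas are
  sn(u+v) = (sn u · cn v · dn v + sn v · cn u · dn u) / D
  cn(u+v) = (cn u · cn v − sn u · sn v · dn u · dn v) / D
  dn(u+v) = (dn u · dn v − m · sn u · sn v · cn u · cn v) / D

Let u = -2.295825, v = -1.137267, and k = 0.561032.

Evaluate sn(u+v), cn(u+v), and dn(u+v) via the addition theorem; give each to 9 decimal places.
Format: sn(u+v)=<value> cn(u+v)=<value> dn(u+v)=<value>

sn u = -0.8859098162227302, cn u = -0.4638575185552223, dn u = 0.8677369336133339
sn v = -0.8809644481766188, cn v = 0.4731824606310609, dn v = 0.8693202416499546
m = k² = 0.314756905024
D = 1 − m·sn²u·sn²v = 0.8082783936335637
sn(u+v) = (sn u·cn v·dn v + sn v·cn u·dn u)/D = -0.009822684651244919/0.8082783936335637 = -0.01215260079771237
cn(u+v) = (cn u·cn v − sn u·sn v·dn u·dn v)/D = -0.8082187058470599/0.8082783936335637 = -0.9999261544203409
dn(u+v) = (dn u·dn v − m·sn u·sn v·cn u·cn v)/D = 0.8082596069659622/0.8082783936335637 = 0.9999767571819939

sn(u+v)=-0.012152601 cn(u+v)=-0.999926154 dn(u+v)=0.999976757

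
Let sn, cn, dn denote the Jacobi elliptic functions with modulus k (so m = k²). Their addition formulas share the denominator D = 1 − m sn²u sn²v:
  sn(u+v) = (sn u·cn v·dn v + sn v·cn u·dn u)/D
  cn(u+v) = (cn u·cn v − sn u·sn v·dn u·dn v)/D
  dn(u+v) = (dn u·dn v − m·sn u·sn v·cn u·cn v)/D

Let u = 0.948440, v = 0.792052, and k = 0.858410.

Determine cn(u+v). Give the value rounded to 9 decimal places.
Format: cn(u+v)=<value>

sn u = 0.7591496764943819, cn u = 0.6509160995692727, dn u = 0.7585097645388481
sn v = 0.6734736011639513, cn v = 0.7392112746267194, dn v = 0.8159542527118434
m = k² = 0.7368677281
D = 1 − m·sn²u·sn²v = 0.8073870366322069
cn(u+v) = (cn u·cn v − sn u·sn v·dn u·dn v)/D = 0.1647364699554503/0.8073870366322069 = 0.2040365555565558

cn(u+v)=0.204036556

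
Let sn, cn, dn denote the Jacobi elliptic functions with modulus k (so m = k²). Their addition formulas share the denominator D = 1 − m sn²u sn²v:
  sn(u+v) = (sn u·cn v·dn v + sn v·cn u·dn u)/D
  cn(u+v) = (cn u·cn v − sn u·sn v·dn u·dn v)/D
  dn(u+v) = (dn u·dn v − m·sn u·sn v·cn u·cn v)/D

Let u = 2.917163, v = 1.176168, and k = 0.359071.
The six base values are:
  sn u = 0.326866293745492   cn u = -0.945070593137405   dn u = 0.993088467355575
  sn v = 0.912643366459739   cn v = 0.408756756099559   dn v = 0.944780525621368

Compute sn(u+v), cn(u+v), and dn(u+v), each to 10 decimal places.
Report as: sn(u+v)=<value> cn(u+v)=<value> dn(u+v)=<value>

sn(u+v)=-0.7387968538 cn(u+v)=-0.6739281926 dn(u+v)=0.9641712727

m = k² = 0.128931983041
D = 1 − m·sn²u·sn²v = 0.9885263091817631
sn(u+v) = (sn u·cn v·dn v + sn v·cn u·dn u)/D = -0.7303201271262361/0.9885263091817631 = -0.7387968538042725
cn(u+v) = (cn u·cn v − sn u·sn v·dn u·dn v)/D = -0.6661957489048072/0.9885263091817631 = -0.6739281926206295
dn(u+v) = (dn u·dn v − m·sn u·sn v·cn u·cn v)/D = 0.9531086695734305/0.9885263091817631 = 0.9641712726516617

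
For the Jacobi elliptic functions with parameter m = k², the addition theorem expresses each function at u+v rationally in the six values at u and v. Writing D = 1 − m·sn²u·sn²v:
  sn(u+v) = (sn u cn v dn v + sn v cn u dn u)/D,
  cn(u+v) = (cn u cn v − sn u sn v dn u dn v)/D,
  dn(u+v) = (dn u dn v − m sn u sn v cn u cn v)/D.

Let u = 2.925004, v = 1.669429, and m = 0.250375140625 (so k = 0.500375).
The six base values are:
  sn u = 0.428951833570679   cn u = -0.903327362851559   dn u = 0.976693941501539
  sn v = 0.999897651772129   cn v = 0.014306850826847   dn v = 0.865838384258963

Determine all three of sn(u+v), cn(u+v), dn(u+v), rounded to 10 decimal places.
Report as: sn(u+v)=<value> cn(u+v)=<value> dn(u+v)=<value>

m = k² = 0.250375140625
D = 1 − m·sn²u·sn²v = 0.9539404850329191
sn(u+v) = (sn u·cn v·dn v + sn v·cn u·dn u)/D = -0.8768704564909935/0.9539404850329191 = -0.9192087664260669
cn(u+v) = (cn u·cn v − sn u·sn v·dn u·dn v)/D = -0.3756336666462654/0.9539404850329191 = -0.3937705470517931
dn(u+v) = (dn u·dn v − m·sn u·sn v·cn u·cn v)/D = 0.8470469605147609/0.9539404850329191 = 0.8879452898841278

sn(u+v)=-0.9192087664 cn(u+v)=-0.3937705471 dn(u+v)=0.8879452899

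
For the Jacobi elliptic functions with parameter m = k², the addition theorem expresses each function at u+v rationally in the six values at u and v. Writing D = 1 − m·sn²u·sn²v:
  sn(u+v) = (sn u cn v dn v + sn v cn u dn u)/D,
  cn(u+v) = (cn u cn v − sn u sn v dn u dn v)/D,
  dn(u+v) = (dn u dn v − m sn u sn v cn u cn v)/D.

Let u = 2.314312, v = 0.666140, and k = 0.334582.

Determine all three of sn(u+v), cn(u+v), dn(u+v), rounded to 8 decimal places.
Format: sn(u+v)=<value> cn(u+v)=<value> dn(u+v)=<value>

sn(u+v)=0.25201698 cn(u+v)=-0.96772281 dn(u+v)=0.99643870

sn u = 0.788846264664482, cn u = -0.6145905716205659, dn u = 0.964540807765295
sn v = 0.6139872964099992, cn v = 0.7893159062423231, dn v = 0.978672001160853
m = k² = 0.111945114724
D = 1 − m·sn²u·sn²v = 0.9737391569769296
sn(u+v) = (sn u·cn v·dn v + sn v·cn u·dn u)/D = 0.2453988003835661/0.9737391569769296 = 0.2520169787003649
cn(u+v) = (cn u·cn v − sn u·sn v·dn u·dn v)/D = -0.9423095959399163/0.9737391569769296 = -0.9677228128171516
dn(u+v) = (dn u·dn v − m·sn u·sn v·cn u·cn v)/D = 0.9702713780562058/0.9737391569769296 = 0.996438698294223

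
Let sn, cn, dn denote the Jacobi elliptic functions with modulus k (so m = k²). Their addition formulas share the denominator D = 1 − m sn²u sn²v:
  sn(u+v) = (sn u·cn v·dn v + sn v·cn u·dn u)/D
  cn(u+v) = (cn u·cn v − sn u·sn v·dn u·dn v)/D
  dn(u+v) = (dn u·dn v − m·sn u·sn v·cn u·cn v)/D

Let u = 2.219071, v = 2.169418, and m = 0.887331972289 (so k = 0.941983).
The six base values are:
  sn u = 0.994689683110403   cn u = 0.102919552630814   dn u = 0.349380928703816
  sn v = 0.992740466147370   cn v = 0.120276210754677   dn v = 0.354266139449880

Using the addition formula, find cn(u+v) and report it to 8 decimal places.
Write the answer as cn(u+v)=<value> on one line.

cn(u+v)=-0.81506286

m = k² = 0.887331972289
D = 1 − m·sn²u·sn²v = 0.1347675337279597
cn(u+v) = (cn u·cn v − sn u·sn v·dn u·dn v)/D = -0.1098440119359943/0.1347675337279597 = -0.8150628634172697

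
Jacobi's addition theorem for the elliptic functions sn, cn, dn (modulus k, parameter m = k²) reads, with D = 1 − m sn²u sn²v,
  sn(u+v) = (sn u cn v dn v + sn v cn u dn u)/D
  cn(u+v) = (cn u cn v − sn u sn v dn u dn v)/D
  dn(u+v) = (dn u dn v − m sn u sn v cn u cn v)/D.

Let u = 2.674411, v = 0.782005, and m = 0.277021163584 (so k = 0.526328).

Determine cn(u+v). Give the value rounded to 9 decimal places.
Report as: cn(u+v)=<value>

sn u = 0.652653278986457, cn u = -0.757656714764824, dn u = 0.9391491305568188
sn v = 0.6907756328748353, cn v = 0.72306917029173, dn v = 0.9315651030842093
m = k² = 0.277021163584
D = 1 − m·sn²u·sn²v = 0.9436943447954012
cn(u+v) = (cn u·cn v − sn u·sn v·dn u·dn v)/D = -0.9422658200531713/0.9436943447954012 = -0.9984862421290236

cn(u+v)=-0.998486242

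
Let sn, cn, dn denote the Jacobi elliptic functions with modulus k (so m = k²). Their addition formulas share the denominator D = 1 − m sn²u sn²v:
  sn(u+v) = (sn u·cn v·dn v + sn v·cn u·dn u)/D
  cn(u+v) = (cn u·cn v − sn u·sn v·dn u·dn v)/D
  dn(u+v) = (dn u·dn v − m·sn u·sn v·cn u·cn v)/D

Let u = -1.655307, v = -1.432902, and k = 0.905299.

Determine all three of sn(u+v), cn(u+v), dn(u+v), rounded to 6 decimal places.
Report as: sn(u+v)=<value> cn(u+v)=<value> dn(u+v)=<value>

sn u = -0.9578234435422856, cn u = 0.2873573576590618, dn u = 0.4981052020066125
sn v = -0.917740594937423, cn v = 0.3971803122058102, dn v = 0.5565268228498508
m = k² = 0.819566279401
D = 1 − m·sn²u·sn²v = 0.3667212847504287
sn(u+v) = (sn u·cn v·dn v + sn v·cn u·dn u)/D = -0.343078789048098/0.3667212847504287 = -0.935530069604712
cn(u+v) = (cn u·cn v − sn u·sn v·dn u·dn v)/D = -0.1295432174770092/0.3667212847504287 = -0.3532470649069893
dn(u+v) = (dn u·dn v − m·sn u·sn v·cn u·cn v)/D = 0.1949847312562619/0.3667212847504287 = 0.5316973389994483

sn(u+v)=-0.935530 cn(u+v)=-0.353247 dn(u+v)=0.531697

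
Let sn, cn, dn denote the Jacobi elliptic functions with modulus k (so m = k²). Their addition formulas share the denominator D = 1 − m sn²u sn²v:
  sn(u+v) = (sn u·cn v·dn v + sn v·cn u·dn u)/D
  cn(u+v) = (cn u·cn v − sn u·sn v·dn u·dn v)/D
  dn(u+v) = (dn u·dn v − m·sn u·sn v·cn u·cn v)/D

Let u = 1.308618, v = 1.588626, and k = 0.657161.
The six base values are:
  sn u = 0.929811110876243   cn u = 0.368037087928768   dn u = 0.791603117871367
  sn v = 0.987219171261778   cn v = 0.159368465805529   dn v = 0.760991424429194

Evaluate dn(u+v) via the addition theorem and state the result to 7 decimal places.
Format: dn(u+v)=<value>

dn(u+v)=0.9104469

m = k² = 0.431860579921
D = 1 − m·sn²u·sn²v = 0.6361183228469755
dn(u+v) = (dn u·dn v − m·sn u·sn v·cn u·cn v)/D = 0.5791519584798742/0.6361183228469755 = 0.9104469053616537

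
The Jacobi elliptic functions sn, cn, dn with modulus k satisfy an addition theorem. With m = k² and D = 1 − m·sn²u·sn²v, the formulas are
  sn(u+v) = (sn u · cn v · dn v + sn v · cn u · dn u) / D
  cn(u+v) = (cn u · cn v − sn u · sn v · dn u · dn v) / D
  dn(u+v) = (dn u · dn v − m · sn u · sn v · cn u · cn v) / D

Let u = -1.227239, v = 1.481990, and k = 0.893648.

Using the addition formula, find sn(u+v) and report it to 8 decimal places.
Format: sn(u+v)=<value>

sn u = -0.8653620859462905, cn u = 0.5011471442667162, dn u = 0.6340048163403475
sn v = 0.9309132690535015, cn v = 0.3652403119866743, dn v = 0.5549124074933521
m = k² = 0.798606747904
D = 1 − m·sn²u·sn²v = 0.4817406523973845
sn(u+v) = (sn u·cn v·dn v + sn v·cn u·dn u)/D = 0.120390340950217/0.4817406523973845 = 0.2499069579266228

sn(u+v)=0.24990696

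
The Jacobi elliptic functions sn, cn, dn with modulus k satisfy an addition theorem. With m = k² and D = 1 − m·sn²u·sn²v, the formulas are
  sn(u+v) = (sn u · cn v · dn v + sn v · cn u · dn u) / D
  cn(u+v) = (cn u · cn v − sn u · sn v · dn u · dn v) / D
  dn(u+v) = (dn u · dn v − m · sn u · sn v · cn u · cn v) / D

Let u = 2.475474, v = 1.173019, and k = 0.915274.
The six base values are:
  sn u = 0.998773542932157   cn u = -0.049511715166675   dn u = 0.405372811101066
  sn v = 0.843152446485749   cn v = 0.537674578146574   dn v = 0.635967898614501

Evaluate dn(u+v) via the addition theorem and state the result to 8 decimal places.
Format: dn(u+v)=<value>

dn(u+v)=0.68138489

m = k² = 0.837726495076
D = 1 − m·sn²u·sn²v = 0.4059150925881111
dn(u+v) = (dn u·dn v − m·sn u·sn v·cn u·cn v)/D = 0.2765844092797589/0.4059150925881111 = 0.6813848864703677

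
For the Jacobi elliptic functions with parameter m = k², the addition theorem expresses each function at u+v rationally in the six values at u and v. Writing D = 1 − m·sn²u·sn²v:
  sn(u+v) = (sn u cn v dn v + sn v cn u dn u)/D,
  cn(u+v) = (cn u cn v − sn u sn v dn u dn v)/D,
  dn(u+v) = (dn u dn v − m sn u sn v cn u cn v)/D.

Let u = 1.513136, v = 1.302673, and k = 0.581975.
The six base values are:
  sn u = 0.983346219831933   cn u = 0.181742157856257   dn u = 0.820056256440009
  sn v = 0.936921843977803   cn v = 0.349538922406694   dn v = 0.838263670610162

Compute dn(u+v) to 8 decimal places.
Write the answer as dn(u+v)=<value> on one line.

m = k² = 0.338694900625
D = 1 − m·sn²u·sn²v = 0.7125063265104409
dn(u+v) = (dn u·dn v − m·sn u·sn v·cn u·cn v)/D = 0.6676003531466488/0.7125063265104409 = 0.9369746320938329

dn(u+v)=0.93697463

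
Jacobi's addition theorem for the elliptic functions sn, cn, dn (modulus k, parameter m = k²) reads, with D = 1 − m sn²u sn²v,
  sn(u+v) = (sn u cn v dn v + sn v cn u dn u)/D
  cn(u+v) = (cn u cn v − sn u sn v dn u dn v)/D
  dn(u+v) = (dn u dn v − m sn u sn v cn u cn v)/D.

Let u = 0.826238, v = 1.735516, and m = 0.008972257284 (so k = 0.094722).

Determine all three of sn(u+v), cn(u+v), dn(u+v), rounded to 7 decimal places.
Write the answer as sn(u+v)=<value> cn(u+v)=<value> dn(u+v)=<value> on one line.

sn(u+v)=0.5535652 cn(u+v)=-0.8328059 dn(u+v)=0.9986243

sn u = 0.734888728366053, cn u = 0.6781877003606934, dn u = 0.9975742728155747
sn v = 0.987153910550634, cn v = -0.1597722031036401, dn v = 0.995618791975773
m = k² = 0.008972257284
D = 1 − m·sn²u·sn²v = 0.995278123414634
sn(u+v) = (sn u·cn v·dn v + sn v·cn u·dn u)/D = 0.5509513026960799/0.995278123414634 = 0.5535651691065584
cn(u+v) = (cn u·cn v − sn u·sn v·dn u·dn v)/D = -0.8288734553629087/0.995278123414634 = -0.8328058618621914
dn(u+v) = (dn u·dn v − m·sn u·sn v·cn u·cn v)/D = 0.9939089687360014/0.995278123414634 = 0.9986243496702859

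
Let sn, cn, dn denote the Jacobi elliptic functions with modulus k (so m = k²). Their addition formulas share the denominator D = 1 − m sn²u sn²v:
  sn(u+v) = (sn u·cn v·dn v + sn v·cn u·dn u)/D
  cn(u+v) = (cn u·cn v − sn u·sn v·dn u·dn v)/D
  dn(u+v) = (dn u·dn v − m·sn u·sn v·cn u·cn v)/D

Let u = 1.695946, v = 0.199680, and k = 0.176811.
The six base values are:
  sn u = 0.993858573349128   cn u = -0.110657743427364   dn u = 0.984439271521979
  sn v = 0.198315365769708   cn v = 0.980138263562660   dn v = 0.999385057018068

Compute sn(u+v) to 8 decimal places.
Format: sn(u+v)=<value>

sn(u+v)=0.95307360

m = k² = 0.031262129721
D = 1 − m·sn²u·sn²v = 0.9987855476815626
sn(u+v) = (sn u·cn v·dn v + sn v·cn u·dn u)/D = 0.9519161401393455/0.9987855476815626 = 0.9530736025856472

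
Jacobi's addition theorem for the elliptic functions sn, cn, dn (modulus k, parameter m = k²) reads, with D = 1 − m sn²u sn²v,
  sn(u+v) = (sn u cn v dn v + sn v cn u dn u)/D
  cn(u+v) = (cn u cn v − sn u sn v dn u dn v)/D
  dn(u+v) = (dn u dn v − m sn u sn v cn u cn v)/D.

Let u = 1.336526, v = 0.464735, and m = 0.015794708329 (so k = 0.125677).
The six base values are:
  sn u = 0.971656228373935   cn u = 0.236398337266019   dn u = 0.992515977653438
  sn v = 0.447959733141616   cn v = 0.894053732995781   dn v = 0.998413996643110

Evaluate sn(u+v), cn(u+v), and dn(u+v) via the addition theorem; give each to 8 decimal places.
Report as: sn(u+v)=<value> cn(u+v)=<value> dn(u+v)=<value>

sn(u+v)=0.97535813 cn(u+v)=-0.22062757 dn(u+v)=0.99245863

m = k² = 0.015794708329
D = 1 − m·sn²u·sn²v = 0.9970076330961308
sn(u+v) = (sn u·cn v·dn v + sn v·cn u·dn u)/D = 0.9724394976661499/0.9970076330961308 = 0.975358127044939
cn(u+v) = (cn u·cn v − sn u·sn v·dn u·dn v)/D = -0.2199673699228027/0.9970076330961308 = -0.2206275685570339
dn(u+v) = (dn u·dn v − m·sn u·sn v·cn u·cn v)/D = 0.989488825075638/0.9970076330961308 = 0.9924586254198037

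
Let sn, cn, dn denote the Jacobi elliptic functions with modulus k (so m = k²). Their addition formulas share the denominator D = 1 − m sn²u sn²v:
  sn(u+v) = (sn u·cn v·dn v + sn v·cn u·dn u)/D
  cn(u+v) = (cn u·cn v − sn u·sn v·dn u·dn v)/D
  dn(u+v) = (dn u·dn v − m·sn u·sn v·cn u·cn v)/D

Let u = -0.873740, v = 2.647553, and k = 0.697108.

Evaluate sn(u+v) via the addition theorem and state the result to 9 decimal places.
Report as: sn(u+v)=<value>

sn u = -0.7364173163728126, cn u = 0.6765275575660351, dn u = 0.8581719196147223
sn v = 0.8219454845246099, cn v = -0.5695661686490905, dn v = 0.8195660132713887
m = k² = 0.485959563664
D = 1 − m·sn²u·sn²v = 0.8219532110903757
sn(u+v) = (sn u·cn v·dn v + sn v·cn u·dn u)/D = 0.8209600533552921/0.8219532110903757 = 0.998791710134247

sn(u+v)=0.998791710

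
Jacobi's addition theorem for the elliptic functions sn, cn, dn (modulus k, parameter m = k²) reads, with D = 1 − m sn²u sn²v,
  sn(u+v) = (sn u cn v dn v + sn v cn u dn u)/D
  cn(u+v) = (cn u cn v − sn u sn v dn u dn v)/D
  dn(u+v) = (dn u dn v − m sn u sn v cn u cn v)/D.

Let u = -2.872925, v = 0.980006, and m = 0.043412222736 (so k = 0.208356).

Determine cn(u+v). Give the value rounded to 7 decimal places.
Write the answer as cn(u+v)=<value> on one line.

cn(u+v)=-0.2937581

sn u = -0.298788891499913, cn u = -0.954319232917504, dn u = 0.998060310013675
sn v = 0.8273616386846719, cn v = 0.5616695815450703, dn v = 0.9850295169187116
m = k² = 0.043412222736
D = 1 − m·sn²u·sn²v = 0.9973470340382636
cn(u+v) = (cn u·cn v − sn u·sn v·dn u·dn v)/D = -0.2929787430544738/0.9973470340382636 = -0.2937580732237216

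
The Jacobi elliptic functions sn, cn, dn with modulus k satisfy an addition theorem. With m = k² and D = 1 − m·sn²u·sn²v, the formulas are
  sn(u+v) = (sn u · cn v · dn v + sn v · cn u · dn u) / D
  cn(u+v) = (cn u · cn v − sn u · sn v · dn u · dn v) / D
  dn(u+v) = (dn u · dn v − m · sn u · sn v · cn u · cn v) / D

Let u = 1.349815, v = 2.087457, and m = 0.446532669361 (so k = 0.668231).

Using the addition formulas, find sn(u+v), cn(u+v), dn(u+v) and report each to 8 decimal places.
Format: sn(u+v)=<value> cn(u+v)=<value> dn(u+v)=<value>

sn(u+v)=0.18370326 cn(u+v)=-0.98298175 dn(u+v)=0.99243686

sn u = 0.9398451129574535, cn u = 0.3416008835614913, dn u = 0.7781861907246055
sn v = 0.9787245126160967, cn v = -0.2051787718171253, dn v = 0.7564823921262448
m = k² = 0.446532669361
D = 1 − m·sn²u·sn²v = 0.6221784333462861
sn(u+v) = (sn u·cn v·dn v + sn v·cn u·dn u)/D = 0.1142962070959388/0.6221784333462861 = 0.1837032609459237
cn(u+v) = (cn u·cn v − sn u·sn v·dn u·dn v)/D = -0.6115900424015431/0.6221784333462861 = -0.9829817454652115
dn(u+v) = (dn u·dn v − m·sn u·sn v·cn u·cn v)/D = 0.6174728078959749/0.6221784333462861 = 0.9924368554129998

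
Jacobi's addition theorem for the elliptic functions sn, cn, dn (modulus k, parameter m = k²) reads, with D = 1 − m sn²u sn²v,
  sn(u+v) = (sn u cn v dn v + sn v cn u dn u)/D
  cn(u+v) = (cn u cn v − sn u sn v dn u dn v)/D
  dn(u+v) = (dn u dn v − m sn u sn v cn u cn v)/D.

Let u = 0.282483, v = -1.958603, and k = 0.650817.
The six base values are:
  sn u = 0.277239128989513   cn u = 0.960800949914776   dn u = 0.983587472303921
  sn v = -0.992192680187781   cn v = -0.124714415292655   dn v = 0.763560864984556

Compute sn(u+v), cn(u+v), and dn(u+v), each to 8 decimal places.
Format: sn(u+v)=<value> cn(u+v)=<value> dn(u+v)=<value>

m = k² = 0.423562767489
D = 1 − m·sn²u·sn²v = 0.9679506765446246
sn(u+v) = (sn u·cn v·dn v + sn v·cn u·dn u)/D = -0.9640542759083201/0.9679506765446246 = -0.9959745876202972
cn(u+v) = (cn u·cn v − sn u·sn v·dn u·dn v)/D = 0.0867632717575878/0.9679506765446246 = 0.08963604640198609
dn(u+v) = (dn u·dn v − m·sn u·sn v·cn u·cn v)/D = 0.7370678409192653/0.9679506765446246 = 0.7614725200156259

sn(u+v)=-0.99597459 cn(u+v)=0.08963605 dn(u+v)=0.76147252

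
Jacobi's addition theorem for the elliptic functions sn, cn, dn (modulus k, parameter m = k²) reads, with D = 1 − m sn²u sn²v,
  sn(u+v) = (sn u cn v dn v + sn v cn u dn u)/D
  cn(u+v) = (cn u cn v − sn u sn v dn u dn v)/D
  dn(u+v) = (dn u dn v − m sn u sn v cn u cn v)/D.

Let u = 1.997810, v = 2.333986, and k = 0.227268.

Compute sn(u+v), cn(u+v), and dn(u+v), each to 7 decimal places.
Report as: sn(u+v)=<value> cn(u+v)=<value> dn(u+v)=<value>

sn(u+v)=-0.9079707 cn(u+v)=-0.4190336 dn(u+v)=0.9784777

sn u = 0.9225972680383646, cn u = -0.3857645408900953, dn u = 0.9777707422917217
sn v = 0.7478615946145281, cn v = -0.6638546793543111, dn v = 0.9854500980540675
m = k² = 0.051650743824
D = 1 − m·sn²u·sn²v = 0.9754108582177134
sn(u+v) = (sn u·cn v·dn v + sn v·cn u·dn u)/D = -0.8856445051609487/0.9754108582177134 = -0.9079707260786626
cn(u+v) = (cn u·cn v − sn u·sn v·dn u·dn v)/D = -0.4087299264884265/0.9754108582177134 = -0.4190336031682736
dn(u+v) = (dn u·dn v − m·sn u·sn v·cn u·cn v)/D = 0.9544177519356079/0.9754108582177134 = 0.9784776782980821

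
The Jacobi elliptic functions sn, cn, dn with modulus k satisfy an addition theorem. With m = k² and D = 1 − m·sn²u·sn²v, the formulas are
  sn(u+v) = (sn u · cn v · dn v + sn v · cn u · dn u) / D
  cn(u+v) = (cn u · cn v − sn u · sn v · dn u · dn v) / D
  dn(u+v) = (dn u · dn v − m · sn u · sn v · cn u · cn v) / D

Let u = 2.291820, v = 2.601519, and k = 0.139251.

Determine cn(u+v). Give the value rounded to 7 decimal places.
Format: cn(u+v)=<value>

cn(u+v)=0.1556918

sn u = 0.7600370355028266, cn u = -0.6498797616975582, dn u = 0.9943836073789201
sn v = 0.5269016372420171, cn v = -0.8499262701385819, dn v = 0.997304673239226
m = k² = 0.019390841001
D = 1 − m·sn²u·sn²v = 0.9968902516068708
cn(u+v) = (cn u·cn v − sn u·sn v·dn u·dn v)/D = 0.1552076119801988/0.9968902516068708 = 0.1556917742249181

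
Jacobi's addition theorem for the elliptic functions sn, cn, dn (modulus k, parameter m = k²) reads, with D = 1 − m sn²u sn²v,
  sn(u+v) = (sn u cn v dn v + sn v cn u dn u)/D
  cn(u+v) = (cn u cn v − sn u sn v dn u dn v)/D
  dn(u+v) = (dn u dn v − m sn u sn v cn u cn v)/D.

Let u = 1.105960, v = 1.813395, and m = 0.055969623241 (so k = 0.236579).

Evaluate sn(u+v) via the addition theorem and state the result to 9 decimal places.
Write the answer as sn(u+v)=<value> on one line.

sn u = 0.8894297519592147, cn u = 0.4570718940492512, dn u = 0.9776109935559632
sn v = 0.9772417964038633, cn v = -0.2121284312895145, dn v = 0.9729074592413791
m = k² = 0.055969623241
D = 1 − m·sn²u·sn²v = 0.957715640575867
sn(u+v) = (sn u·cn v·dn v + sn v·cn u·dn u)/D = 0.2531075687928718/0.957715640575867 = 0.2642825887657846

sn(u+v)=0.264282589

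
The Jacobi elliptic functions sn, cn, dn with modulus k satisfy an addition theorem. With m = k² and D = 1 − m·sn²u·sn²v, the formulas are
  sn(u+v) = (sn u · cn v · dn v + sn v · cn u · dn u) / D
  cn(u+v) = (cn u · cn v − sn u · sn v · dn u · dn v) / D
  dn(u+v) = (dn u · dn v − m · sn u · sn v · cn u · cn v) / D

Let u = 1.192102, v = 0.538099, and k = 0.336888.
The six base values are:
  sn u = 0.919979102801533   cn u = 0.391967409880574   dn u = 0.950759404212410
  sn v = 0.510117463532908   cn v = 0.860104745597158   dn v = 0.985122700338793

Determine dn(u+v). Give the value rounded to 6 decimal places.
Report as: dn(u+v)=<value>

m = k² = 0.113493524544
D = 1 − m·sn²u·sn²v = 0.9750041798354882
dn(u+v) = (dn u·dn v − m·sn u·sn v·cn u·cn v)/D = 0.9186582191789783/0.9750041798354882 = 0.9422095188699426

dn(u+v)=0.942210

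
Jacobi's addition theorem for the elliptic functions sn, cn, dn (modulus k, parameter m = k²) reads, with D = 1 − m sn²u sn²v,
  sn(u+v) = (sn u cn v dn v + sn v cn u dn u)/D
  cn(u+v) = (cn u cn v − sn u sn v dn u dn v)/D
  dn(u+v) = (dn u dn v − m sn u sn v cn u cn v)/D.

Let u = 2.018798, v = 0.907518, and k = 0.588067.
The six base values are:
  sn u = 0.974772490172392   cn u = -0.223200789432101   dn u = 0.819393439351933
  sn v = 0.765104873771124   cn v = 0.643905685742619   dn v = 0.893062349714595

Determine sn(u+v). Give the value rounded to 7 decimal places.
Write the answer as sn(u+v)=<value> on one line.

sn(u+v)=0.5207871

m = k² = 0.345822796489
D = 1 − m·sn²u·sn²v = 0.8076456183653453
sn(u+v) = (sn u·cn v·dn v + sn v·cn u·dn u)/D = 0.4206114314185097/0.8076456183653453 = 0.5207871148608679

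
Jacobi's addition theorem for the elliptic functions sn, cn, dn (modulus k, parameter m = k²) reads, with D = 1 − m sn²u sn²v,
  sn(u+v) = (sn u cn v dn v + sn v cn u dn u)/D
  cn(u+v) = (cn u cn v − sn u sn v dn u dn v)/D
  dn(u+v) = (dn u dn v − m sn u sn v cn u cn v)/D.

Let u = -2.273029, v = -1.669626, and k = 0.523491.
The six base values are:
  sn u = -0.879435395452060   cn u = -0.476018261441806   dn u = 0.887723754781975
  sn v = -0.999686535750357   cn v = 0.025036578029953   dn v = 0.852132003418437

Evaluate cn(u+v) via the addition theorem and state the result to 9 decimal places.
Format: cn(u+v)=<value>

m = k² = 0.274042827081
D = 1 − m·sn²u·sn²v = 0.7881863193016162
cn(u+v) = (cn u·cn v − sn u·sn v·dn u·dn v)/D = -0.6769651179620044/0.7881863193016162 = -0.8588897084154405

cn(u+v)=-0.858889708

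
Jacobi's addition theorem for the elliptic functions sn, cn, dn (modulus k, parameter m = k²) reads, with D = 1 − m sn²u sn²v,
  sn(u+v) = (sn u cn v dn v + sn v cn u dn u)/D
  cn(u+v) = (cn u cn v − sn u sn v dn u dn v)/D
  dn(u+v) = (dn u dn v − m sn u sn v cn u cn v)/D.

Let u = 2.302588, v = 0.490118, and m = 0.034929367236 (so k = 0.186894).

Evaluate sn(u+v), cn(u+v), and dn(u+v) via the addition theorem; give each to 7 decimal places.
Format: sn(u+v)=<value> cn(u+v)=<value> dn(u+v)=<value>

sn(u+v)=0.3677327 cn(u+v)=-0.9299315 dn(u+v)=0.9976355

sn u = 0.7602706704643618, cn u = -0.6496064251773298, dn u = 0.9898537388505628
sn v = 0.4701537810816785, cn v = 0.8825845127434546, dn v = 0.9961320458474433
m = k² = 0.034929367236
D = 1 − m·sn²u·sn²v = 0.9955372037657456
sn(u+v) = (sn u·cn v·dn v + sn v·cn u·dn u)/D = 0.3660916124383305/0.9955372037657456 = 0.3677327286750737
cn(u+v) = (cn u·cn v − sn u·sn v·dn u·dn v)/D = -0.925781429595573/0.9955372037657456 = -0.9299315245012316
dn(u+v) = (dn u·dn v − m·sn u·sn v·cn u·cn v)/D = 0.993183257559793/0.9955372037657456 = 0.9976355015191311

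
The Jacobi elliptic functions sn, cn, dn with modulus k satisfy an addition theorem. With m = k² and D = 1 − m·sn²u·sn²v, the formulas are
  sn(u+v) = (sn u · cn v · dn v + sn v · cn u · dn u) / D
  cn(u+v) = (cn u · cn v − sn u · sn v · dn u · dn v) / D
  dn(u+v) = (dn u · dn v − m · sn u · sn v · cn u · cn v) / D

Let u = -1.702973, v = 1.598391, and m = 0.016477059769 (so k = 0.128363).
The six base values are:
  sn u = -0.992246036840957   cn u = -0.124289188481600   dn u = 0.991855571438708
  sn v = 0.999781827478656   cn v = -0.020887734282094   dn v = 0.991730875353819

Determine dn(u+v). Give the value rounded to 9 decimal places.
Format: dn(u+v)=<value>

m = k² = 0.016477059769
D = 1 − m·sn²u·sn²v = 0.9837845524403672
dn(u+v) = (dn u·dn v − m·sn u·sn v·cn u·cn v)/D = 0.9836962295573182/0.9837845524403672 = 0.9999102213153988

dn(u+v)=0.999910221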